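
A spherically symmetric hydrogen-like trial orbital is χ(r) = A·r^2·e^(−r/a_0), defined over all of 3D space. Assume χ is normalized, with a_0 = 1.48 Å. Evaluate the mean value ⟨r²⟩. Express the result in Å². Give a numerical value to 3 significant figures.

The expectation value is the |χ|²-weighted average of r^2: ∫ r^2|χ|² 4πr² dr.
Recall ∫₀^∞ r^m e^(−r/β) dr = m!·β^(m+1), since the A² factors cancel between numerator and denominator, ⟨r²⟩ = 14·a_0^2.
With a_0 = 1.48, ⟨r^2⟩ = 30.67.

⟨r^2⟩ ≈ 30.7 Å^2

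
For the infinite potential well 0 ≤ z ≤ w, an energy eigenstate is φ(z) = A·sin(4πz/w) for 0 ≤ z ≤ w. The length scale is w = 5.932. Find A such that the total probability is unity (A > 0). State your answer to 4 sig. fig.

We need A² ∫|f|² dz = 1, taking the integral from 0 to w.
Using sin²θ = (1 − cos 2θ)/2, ∫|φ|² dz = A²·(w/2).
Setting this equal to 1 gives A² = 1/(w/2).
Substituting w = 5.932 gives A² = 0.33715, so A = 0.58065.

A ≈ 0.5806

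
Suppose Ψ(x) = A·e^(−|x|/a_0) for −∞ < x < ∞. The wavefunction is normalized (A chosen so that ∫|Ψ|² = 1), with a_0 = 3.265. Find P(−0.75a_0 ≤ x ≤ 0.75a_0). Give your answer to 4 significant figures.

|Ψ|² is the probability density, so P = ∫_{−0.75a_0}^{0.75a_0} |Ψ|² dx.
With A² fixed by ∫|Ψ|² = 1, i.e. A² = (a_0)^(−1), substitute and integrate.
By symmetry take twice the x ≥ 0 contribution in numerator and denominator; the 2's cancel. In terms of u = x/a_0 (A² and the length scale cancel between numerator and denominator), P = [∫_{0}^{0.75} e^(-2·u) du] / [∫_{0}^{∞} e^(-2·u) du].
Using ∫ e^(-2·u) du = -e^(-2·u)/2, the numerator is 1/2 - e^(-3/2)/2 and the denominator is 1/2.
The result is P = 0.77687.

P ≈ 0.7769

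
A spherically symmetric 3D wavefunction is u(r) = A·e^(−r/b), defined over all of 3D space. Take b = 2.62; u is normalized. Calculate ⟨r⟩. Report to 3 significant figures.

⟨r⟩ ≈ 3.93

⟨r⟩ = ∫ r |u|² 4πr² dr over the full domain.
Recall ∫₀^∞ r^m e^(−r/β) dr = m!·β^(m+1), evaluating both integrals, ⟨r⟩ = 3·b/2.
Putting b = 2.62 gives 3.930.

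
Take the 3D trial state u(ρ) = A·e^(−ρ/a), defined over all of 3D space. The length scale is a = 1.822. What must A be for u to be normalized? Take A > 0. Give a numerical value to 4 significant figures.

A ≈ 0.2294

We need A² ∫|f|² 4πρ² dρ = 1, taking the integral from 0 to ∞.
∫|u|² 4πρ² dρ = A²·(π·a^3).
Setting this equal to 1 gives A² = 1/(π·a^3).
Substituting a = 1.822 gives A² = 0.052627, so A = 0.22940.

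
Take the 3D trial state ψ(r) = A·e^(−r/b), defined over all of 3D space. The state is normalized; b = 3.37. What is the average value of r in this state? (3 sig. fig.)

⟨r⟩ = ∫ r |ψ|² 4πr² dr over the full domain.
With ∫₀^∞ r^3 e^(−αr) dr = 3!/α^4, since the A² factors cancel between numerator and denominator, ⟨r⟩ = 3·b/2.
Putting b = 3.37 gives 5.055.

⟨r⟩ ≈ 5.06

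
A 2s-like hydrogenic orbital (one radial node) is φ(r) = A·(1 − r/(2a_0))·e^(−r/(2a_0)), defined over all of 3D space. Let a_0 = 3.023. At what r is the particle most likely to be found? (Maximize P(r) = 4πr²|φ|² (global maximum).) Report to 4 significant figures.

r ≈ 15.83

Set d/dr [P(r) = 4πr²|φ|²] = 0 and solve for r > 0.
This gives r = a_0·(√(5) + 3).
With a_0 = 3.023, the most probable radial distance is 15.829.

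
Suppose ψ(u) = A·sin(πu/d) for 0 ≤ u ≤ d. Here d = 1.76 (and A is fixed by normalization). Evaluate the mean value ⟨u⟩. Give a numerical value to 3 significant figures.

⟨u⟩ ≈ 0.880

⟨u⟩ = ∫ u |ψ|² du over the full domain.
The ratio of the moment integral to the normalization integral gives ⟨u⟩ = d/2.
Putting d = 1.76 gives 0.8800.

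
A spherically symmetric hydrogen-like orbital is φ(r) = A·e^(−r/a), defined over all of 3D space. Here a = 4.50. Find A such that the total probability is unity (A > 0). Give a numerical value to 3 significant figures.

Require ∫ |φ|² 4πr² dr = 1 over the whole domain.
With ∫₀^∞ r^2 e^(−αr) dr = 2!/α^3, ∫|φ|² 4πr² dr = A²·(π·a^3).
Hence A² = 1/[π·a^3].
Plugging in a = 4.50 yields A = 0.05910.

A ≈ 0.0591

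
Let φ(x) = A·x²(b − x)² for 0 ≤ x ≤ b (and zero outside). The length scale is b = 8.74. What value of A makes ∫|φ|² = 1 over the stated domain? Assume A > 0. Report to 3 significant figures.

The normalization condition is ∫|φ|² dx = 1 from 0 to b.
Expanding the polynomial and integrating term by term, with φ = A·x²(b − x)², the integral evaluates to A²·[b^9/630].
So A² = (b^9/630)^(−1).
Substituting b = 8.74 gives A² = 0.000002117, so A = 0.001455.

A ≈ 0.00146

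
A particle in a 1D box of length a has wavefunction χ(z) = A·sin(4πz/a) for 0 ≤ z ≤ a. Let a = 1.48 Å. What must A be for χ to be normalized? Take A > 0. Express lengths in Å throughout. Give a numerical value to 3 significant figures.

The normalization condition is ∫|χ|² dz = 1 from 0 to a.
∫|χ|² dz = A²·(a/2).
With a = 1.48: A² = 1.351 and A = 1.162.

A ≈ 1.16 Å^(-1/2)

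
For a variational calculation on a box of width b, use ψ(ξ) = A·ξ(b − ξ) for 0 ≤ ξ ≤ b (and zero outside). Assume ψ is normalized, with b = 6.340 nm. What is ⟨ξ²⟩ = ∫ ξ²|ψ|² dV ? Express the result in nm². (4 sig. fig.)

⟨ξ^2⟩ ≈ 11.48 nm^2

The expectation value is the |ψ|²-weighted average of ξ^2: ∫ ξ^2|ψ|² dξ.
Since the A² factors cancel between numerator and denominator, ⟨ξ²⟩ = 2·b^2/7.
With b = 6.340, ⟨ξ^2⟩ = 11.484.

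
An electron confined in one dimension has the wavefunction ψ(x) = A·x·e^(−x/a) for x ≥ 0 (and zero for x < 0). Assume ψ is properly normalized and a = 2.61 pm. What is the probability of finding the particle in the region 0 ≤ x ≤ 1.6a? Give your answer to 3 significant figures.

P ≈ 0.620

|ψ|² is the probability density, so P = ∫_{0}^{1.6a} |ψ|² dx.
With A² fixed by ∫|ψ|² = 1, i.e. A² = (a^3/4)^(−1), substitute and integrate.
Substituting u = x/a, A² and the length scale cancel in the ratio: P = ∫_{0}^{1.6} u^2·e^(-2·u) du / ∫_{0}^{∞} u^2·e^(-2·u) du.
An antiderivative of u^2·e^(-2·u) is -(2·u^2 + 2·u + 1)·e^(-2·u)/4; evaluating from 0 to 1.6 gives 1/4 - 233·e^(-16/5)/100, while the full integral is 1/4.
This works out to P = 0.6201.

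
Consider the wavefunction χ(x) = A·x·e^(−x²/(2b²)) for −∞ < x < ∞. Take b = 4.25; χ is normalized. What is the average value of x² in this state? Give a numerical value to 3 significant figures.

By definition ⟨x²⟩ = ∫ x^2 |χ(x)|² dx.
With ∫_{−∞}^{∞} x^(2m) e^(−αx²) dx = (2m−1)!!·√π / (2^m α^(m+1/2)), since the A² factors cancel between numerator and denominator, ⟨x²⟩ = 3·b^2/2.
Putting b = 4.25 gives 27.09.

⟨x^2⟩ ≈ 27.1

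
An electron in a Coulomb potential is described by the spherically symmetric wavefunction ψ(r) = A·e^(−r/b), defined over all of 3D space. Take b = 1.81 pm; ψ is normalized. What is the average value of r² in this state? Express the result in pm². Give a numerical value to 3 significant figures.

The expectation value is the |ψ|²-weighted average of r^2: ∫ r^2|ψ|² 4πr² dr.
Using ∫₀^∞ rⁿ e^(−αr) dr = n!/αⁿ⁺¹, evaluating both integrals, ⟨r²⟩ = 3·b^2.
Putting b = 1.81 gives 9.828.

⟨r^2⟩ ≈ 9.83 pm^2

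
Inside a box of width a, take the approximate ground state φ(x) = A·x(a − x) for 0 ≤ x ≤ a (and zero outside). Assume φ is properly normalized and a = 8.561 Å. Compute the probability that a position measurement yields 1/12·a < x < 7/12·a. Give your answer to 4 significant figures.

P ≈ 0.6483

|φ|² is the probability density, so P = ∫_{1/12·a}^{7/12·a} |φ|² dx.
The normalization integral ∫|φ|²dx over the whole domain equals a^5/30·A², and A² cancels in the ratio.
In terms of u = x/a (A² and the length scale cancel between numerator and denominator), P = [∫_{1/12}^{7/12} u^2·(1 - u)^2 du] / [∫_{0}^{1} u^2·(1 - u)^2 du].
Using ∫ u^2·(1 - u)^2 du = u^3·(6·u^2 - 15·u + 10)/30, the numerator is ≈ 0.0216098 and the denominator is 1/30.
Evaluating gives P = 4481/6912.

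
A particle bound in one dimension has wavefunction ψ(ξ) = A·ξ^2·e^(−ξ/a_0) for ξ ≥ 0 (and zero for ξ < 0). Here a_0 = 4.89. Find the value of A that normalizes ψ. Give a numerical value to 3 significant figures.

Normalization requires ∫|ψ|² dξ = 1, integrated from 0 to ∞.
The integral (without the A² prefactor) comes out to 3·a_0^5/4.
Hence A² = 1/[3·a_0^5/4].
Substituting a_0 = 4.89 gives A² = 0.0004769, so A = 0.02184.

A ≈ 0.0218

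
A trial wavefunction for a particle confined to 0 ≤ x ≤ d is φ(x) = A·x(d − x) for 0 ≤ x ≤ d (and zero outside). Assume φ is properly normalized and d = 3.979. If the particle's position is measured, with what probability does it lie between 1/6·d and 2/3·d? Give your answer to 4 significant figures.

P ≈ 0.7546

P = ∫_{1/6·d}^{2/3·d} |φ(x)|² dx.
Since A² = 1/(d^5/30), this is the region integral divided by the full normalization integral.
In terms of u = x/d (A² and the length scale cancel between numerator and denominator), P = [∫_{1/6}^{2/3} u^2·(1 - u)^2 du] / [∫_{0}^{1} u^2·(1 - u)^2 du].
An antiderivative of u^2·(1 - u)^2 is u^3·(6·u^2 - 15·u + 10)/30; evaluating from 1/6 to 2/3 gives 163/6480, while the full integral is 1/30.
Taking the ratio, P = 163/216.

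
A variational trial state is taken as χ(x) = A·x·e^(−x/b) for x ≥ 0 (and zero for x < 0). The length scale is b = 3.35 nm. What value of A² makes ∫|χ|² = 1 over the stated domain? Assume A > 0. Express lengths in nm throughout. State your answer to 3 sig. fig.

A^2 ≈ 0.106 nm^(-3)

Normalization requires ∫|χ|² dx = 1, integrated from 0 to ∞.
The integral (without the A² prefactor) comes out to b^3/4.
Hence A² = 1/[b^3/4].
Plugging in b = 3.35 yields A = 0.3262.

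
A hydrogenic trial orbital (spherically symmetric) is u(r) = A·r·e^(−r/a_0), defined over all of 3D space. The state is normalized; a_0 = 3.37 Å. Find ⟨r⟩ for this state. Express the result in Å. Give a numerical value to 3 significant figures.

⟨r⟩ ≈ 8.43 Å

⟨r⟩ = ∫ r |u|² 4πr² dr over the full domain.
With ∫₀^∞ r^5 e^(−αr) dr = 5!/α^6, evaluating both integrals, ⟨r⟩ = 5·a_0/2.
Putting a_0 = 3.37 gives 8.425.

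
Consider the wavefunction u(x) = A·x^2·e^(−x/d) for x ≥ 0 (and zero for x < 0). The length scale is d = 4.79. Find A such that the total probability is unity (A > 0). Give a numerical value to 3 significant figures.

A ≈ 0.0230

The normalization condition is ∫|u|² dx = 1 from 0 to ∞.
Recall ∫₀^∞ x^m e^(−x/β) dx = m!·β^(m+1), with u = A·x^2·e^(−x/d), the integral evaluates to A²·[3·d^5/4].
So A² = (3·d^5/4)^(−1).
Substituting d = 4.79 gives A² = 0.0005288, so A = 0.02299.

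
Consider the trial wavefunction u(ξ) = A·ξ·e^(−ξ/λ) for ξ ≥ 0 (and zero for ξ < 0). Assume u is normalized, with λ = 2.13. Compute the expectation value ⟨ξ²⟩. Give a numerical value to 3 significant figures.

⟨ξ^2⟩ ≈ 13.6

By definition ⟨ξ²⟩ = ∫ ξ^2 |u(ξ)|² dξ.
Since the A² factors cancel between numerator and denominator, ⟨ξ²⟩ = 3·λ^2.
With λ = 2.13, ⟨ξ^2⟩ = 13.61.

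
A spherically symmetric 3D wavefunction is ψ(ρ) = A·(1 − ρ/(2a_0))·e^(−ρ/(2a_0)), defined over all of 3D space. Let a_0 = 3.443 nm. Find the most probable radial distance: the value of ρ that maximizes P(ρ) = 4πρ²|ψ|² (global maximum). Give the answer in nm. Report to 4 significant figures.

ρ ≈ 18.03 nm

The maximum of P(ρ) = 4πρ²|ψ|² occurs where its derivative vanishes.
Solving yields ρ = a_0·(√(5) + 3).
With a_0 = 3.443, the most probable radial distance is 18.028 nm.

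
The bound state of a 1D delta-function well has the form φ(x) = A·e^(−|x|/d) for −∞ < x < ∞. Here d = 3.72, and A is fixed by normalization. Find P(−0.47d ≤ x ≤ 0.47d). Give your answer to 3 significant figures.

|φ|² is the probability density, so P = ∫_{−0.47d}^{0.47d} |φ|² dx.
Since A² = 1/(d), this is the region integral divided by the full normalization integral.
By symmetry take twice the x ≥ 0 contribution in numerator and denominator; the 2's cancel. Substituting u = x/d, A² and the length scale cancel in the ratio: P = ∫_{0}^{0.47} e^(-2·u) du / ∫_{0}^{∞} e^(-2·u) du.
Using ∫ e^(-2·u) du = -e^(-2·u)/2, the numerator is 1/2 - e^(-47/50)/2 and the denominator is 1/2.
The result is P = 0.6094.

P ≈ 0.609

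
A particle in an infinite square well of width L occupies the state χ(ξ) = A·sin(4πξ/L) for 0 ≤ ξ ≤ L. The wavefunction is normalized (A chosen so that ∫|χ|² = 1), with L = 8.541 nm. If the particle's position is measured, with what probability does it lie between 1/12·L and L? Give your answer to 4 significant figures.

The probability is P = ∫ |χ|² dξ over [1/12·L, L].
With A² fixed by ∫|χ|² = 1, i.e. A² = (L/2)^(−1), substitute and integrate.
Substituting u = ξ/L, A² and the length scale cancel in the ratio: P = ∫_{1/12}^{1} sin(4·π·u)^2 du / ∫_{0}^{1} sin(4·π·u)^2 du.
An antiderivative of sin(4·π·u)^2 is u/2 - sin(4·π·u)·cos(4·π·u)/(8·π); evaluating from 1/12 to 1 gives √(3)/(32·π) + 11/24, while the full integral is 1/2.
Taking the ratio, P = √(3)/(16·π) + 11/12.

P ≈ 0.9511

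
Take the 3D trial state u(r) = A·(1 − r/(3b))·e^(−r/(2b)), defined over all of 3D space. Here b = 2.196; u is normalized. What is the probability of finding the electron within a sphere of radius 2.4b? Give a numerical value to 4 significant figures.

P ≈ 0.3467

P = ∫ |u|² 4πr² dr over r ≤ 2.4b.
A² is fixed by ∫₀^∞ 4πr²|u|² dr = 1, i.e. A² = (8·π·b^3/3)^(−1).
Let t = r/b; then A², 4π and the length scale all cancel, so P = ∫_{0}^{2.4} t^2·(1 - t/3)^2·e^(-t) dt ÷ ∫_{0}^{∞} t^2·(1 - t/3)^2·e^(-t) dt.
Using ∫ t^2·(1 - t/3)^2·e^(-t) dt = (-t^4 + 2·t^3 - 3·t^2 - 6·t - 6)·e^(-t)/9, the numerator is 2/3 - 9002·e^(-12/5)/1875 and the denominator is 2/3.
This evaluates to P = 0.34669.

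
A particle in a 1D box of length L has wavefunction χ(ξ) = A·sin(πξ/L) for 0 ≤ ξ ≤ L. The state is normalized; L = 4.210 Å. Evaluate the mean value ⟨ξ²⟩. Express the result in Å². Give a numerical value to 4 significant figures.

⟨ξ²⟩ = ∫ ξ^2 |χ|² dξ over the full domain.
The ratio of the moment integral to the normalization integral gives ⟨ξ²⟩ = -L^2/(2·π^2) + L^2/3.
With L = 4.210, ⟨ξ^2⟩ = 5.0101.

⟨ξ^2⟩ ≈ 5.010 Å^2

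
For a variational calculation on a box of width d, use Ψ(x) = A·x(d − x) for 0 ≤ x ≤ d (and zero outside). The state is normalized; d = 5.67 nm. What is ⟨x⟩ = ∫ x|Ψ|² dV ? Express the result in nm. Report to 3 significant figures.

The expectation value is the |Ψ|²-weighted average of x: ∫ x|Ψ|² dx.
Expanding the polynomial and integrating term by term, evaluating both integrals, ⟨x⟩ = d/2.
With d = 5.67, ⟨x⟩ = 2.835.

⟨x⟩ ≈ 2.84 nm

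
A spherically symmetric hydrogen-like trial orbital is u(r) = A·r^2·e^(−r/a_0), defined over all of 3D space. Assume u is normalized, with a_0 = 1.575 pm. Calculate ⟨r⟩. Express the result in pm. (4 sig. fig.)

By definition ⟨r⟩ = ∫ r |u(r)|² 4πr² dr.
Since the A² factors cancel between numerator and denominator, ⟨r⟩ = 7·a_0/2.
Putting a_0 = 1.575 gives 5.5125.

⟨r⟩ ≈ 5.513 pm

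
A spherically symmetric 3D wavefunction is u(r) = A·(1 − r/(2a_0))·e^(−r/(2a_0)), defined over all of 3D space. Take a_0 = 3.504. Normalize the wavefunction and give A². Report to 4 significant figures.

A^2 ≈ 0.0009248

The normalization condition is ∫|u|² 4πr² dr = 1 from 0 to ∞.
(Spherical symmetry: dV = 4πr² dr.)
∫|u|² 4πr² dr = A²·(8·π·a_0^3).
Setting this equal to 1 gives A² = 1/(8·π·a_0^3).
Substituting a_0 = 3.504 gives A² = 0.00092484, so A = 0.030411.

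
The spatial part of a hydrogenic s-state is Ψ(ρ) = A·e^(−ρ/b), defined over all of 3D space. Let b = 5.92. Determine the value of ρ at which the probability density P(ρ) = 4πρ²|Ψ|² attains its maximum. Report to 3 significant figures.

ρ ≈ 5.92

The maximum of P(ρ) = 4πρ²|Ψ|² occurs where its derivative vanishes.
This gives ρ = b.
With b = 5.92, the most probable radial distance is 5.920.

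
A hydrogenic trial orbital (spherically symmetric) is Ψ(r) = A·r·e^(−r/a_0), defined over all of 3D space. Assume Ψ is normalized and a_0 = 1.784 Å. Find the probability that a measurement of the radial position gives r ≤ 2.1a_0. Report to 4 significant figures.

P = ∫ |Ψ|² 4πr² dr over r ≤ 2.1a_0.
The full normalization integral is A²·[3·π·a_0^5] = 1, fixing A².
Substituting u = r/a_0, A², 4π and the length scale all cancel in the ratio: P = ∫_{0}^{2.1} u^4·e^(-2·u) du / ∫_{0}^{∞} u^4·e^(-2·u) du.
Using ∫ u^4·e^(-2·u) du = -(u^4/2 + u^3 + 3·u^2/2 + 3·u/2 + 3/4)·e^(-2·u), the numerator is ≈ 0.307630 and the denominator is 3/4.
The region integral divided by the full integral gives P = 0.41017.

P ≈ 0.4102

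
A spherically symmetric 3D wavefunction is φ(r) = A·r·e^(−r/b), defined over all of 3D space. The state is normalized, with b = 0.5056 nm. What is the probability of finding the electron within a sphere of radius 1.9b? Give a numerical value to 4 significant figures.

P ≈ 0.3322

Integrate the radial probability density 4πr²|φ|² over r ≤ 1.9b.
Normalization gives A² = 1/(3·π·b^5).
Substituting u = r/b, A², 4π and the length scale all cancel in the ratio: P = ∫_{0}^{1.9} u^4·e^(-2·u) du / ∫_{0}^{∞} u^4·e^(-2·u) du.
With ∫ u^4·e^(-2·u) du = -(u^4/2 + u^3 + 3·u^2/2 + 3·u/2 + 3/4)·e^(-2·u) + C, the region integral is ≈ 0.249117 and the full one is 3/4.
The region integral divided by the full integral gives P = 0.33216.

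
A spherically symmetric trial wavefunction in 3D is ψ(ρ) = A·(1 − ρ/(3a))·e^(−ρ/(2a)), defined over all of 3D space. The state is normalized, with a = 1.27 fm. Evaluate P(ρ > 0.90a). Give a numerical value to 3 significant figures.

Integrate the radial probability density 4πρ²|ψ|² over ρ > 0.90a.
A² is fixed by ∫₀^∞ 4πρ²|ψ|² dρ = 1, i.e. A² = (8·π·a^3/3)^(−1).
In terms of u = ρ/a (A², 4π and the length scale all cancel between numerator and denominator), P = [∫_{0.90}^{∞} u^2·(1 - u/3)^2·e^(-u) du] / [∫_{0}^{∞} u^2·(1 - u/3)^2·e^(-u) du].
An antiderivative of u^2·(1 - u/3)^2·e^(-u) is (-u^4 + 2·u^3 - 3·u^2 - 6·u - 6)·e^(-u)/9; evaluating from 0.90 to ∞ gives ≈ 0.58854, while the full integral is 2/3.
The region integral divided by the full integral gives P = 0.8828.

P ≈ 0.883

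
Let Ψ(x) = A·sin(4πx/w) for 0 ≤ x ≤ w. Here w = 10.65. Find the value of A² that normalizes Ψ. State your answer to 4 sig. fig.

Normalization requires ∫|Ψ|² dx = 1, integrated from 0 to w.
Using sin²θ = (1 − cos 2θ)/2, carrying out the integral gives A² · w/2.
Hence A² = 1/[w/2].
Plugging in w = 10.65 yields A = 0.43335.

A^2 ≈ 0.1878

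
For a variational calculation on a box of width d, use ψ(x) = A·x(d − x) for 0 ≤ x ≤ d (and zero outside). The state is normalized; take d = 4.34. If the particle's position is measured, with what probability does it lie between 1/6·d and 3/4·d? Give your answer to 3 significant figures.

The probability is P = ∫ |ψ|² dx over [1/6·d, 3/4·d].
The normalization integral ∫|ψ|²dx over the whole domain equals d^5/30·A², and A² cancels in the ratio.
In terms of u = x/d (A² and the length scale cancel between numerator and denominator), P = [∫_{1/6}^{3/4} u^2·(1 - u)^2 du] / [∫_{0}^{1} u^2·(1 - u)^2 du].
An antiderivative of u^2·(1 - u)^2 is u^3·(6·u^2 - 15·u + 10)/30; evaluating from 1/6 to 3/4 gives ≈ 0.028700, while the full integral is 1/30.
Evaluating gives P = 0.8610.

P ≈ 0.861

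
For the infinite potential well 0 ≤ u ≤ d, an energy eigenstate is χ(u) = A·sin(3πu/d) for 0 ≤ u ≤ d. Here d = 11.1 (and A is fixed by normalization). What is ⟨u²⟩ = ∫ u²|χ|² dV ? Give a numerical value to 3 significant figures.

⟨u^2⟩ ≈ 40.4

By definition ⟨u²⟩ = ∫ u^2 |χ(u)|² du.
With ∫₀^d sin²(nπu/d) du = d/2, evaluating both integrals, ⟨u²⟩ = -d^2/(18·π^2) + d^2/3.
Putting d = 11.1 gives 40.38.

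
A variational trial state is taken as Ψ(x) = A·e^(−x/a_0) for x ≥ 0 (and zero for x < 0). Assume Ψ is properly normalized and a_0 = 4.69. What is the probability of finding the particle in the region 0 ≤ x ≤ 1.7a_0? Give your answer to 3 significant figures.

P ≈ 0.967

The probability is P = ∫ |Ψ|² dx over [0, 1.7a_0].
With A² fixed by ∫|Ψ|² = 1, i.e. A² = (a_0/2)^(−1), substitute and integrate.
Let u = x/a_0; then A² and the length scale cancel, so P = ∫_{0}^{1.7} e^(-2·u) du ÷ ∫_{0}^{∞} e^(-2·u) du.
With ∫ e^(-2·u) du = -e^(-2·u)/2 + C, the region integral is 1/2 - e^(-17/5)/2 and the full one is 1/2.
Taking the ratio, P = 0.9666.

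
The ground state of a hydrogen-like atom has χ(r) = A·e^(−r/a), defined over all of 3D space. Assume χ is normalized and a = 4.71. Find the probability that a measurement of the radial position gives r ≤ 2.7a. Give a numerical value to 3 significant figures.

P ≈ 0.905

Integrate the radial probability density 4πr²|χ|² over r ≤ 2.7a.
Normalization gives A² = 1/(π·a^3).
Substituting u = r/a, A², 4π and the length scale all cancel in the ratio: P = ∫_{0}^{2.7} u^2·e^(-2·u) du / ∫_{0}^{∞} u^2·e^(-2·u) du.
An antiderivative of u^2·e^(-2·u) is -(2·u^2 + 2·u + 1)·e^(-2·u)/4; evaluating from 0 to 2.7 gives 1/4 - 1049·e^(-27/5)/200, while the full integral is 1/4.
The region integral divided by the full integral gives P = 0.9052.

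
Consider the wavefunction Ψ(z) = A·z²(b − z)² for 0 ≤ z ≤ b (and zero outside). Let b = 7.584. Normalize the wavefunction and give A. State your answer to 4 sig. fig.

A ≈ 0.002755

The normalization condition is ∫|Ψ|² dz = 1 from 0 to b.
The integral (without the A² prefactor) comes out to b^9/630.
So A² = (b^9/630)^(−1).
Substituting b = 7.584 gives A² = 0.0000075902, so A = 0.0027550.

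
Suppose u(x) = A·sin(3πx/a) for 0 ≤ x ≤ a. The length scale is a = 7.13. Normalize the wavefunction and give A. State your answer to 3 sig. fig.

A ≈ 0.530

The normalization condition is ∫|u|² dx = 1 from 0 to a.
With u = A·sin(3πx/a), the integral evaluates to A²·[a/2].
So A² = (a/2)^(−1).
Plugging in a = 7.13 yields A = 0.5296.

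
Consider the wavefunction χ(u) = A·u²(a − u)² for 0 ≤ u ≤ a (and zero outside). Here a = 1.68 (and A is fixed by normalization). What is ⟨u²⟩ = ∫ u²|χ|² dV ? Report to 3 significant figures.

⟨u²⟩ = ∫ u^2 |χ|² du over the full domain.
Expanding the polynomial and integrating term by term, the ratio of the moment integral to the normalization integral gives ⟨u²⟩ = 3·a^2/11.
With a = 1.68, ⟨u^2⟩ = 0.7697.

⟨u^2⟩ ≈ 0.770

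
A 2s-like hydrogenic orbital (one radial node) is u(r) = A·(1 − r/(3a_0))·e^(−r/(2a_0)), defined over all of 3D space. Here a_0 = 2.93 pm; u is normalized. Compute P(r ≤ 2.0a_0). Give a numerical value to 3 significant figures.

P = ∫ |u|² 4πr² dr over r ≤ 2.0a_0.
A² is fixed by ∫₀^∞ 4πr²|u|² dr = 1, i.e. A² = (8·π·a_0^3/3)^(−1).
Let t = r/a_0; then A², 4π and the length scale all cancel, so P = ∫_{0}^{2.0} t^2·(1 - t/3)^2·e^(-t) dt ÷ ∫_{0}^{∞} t^2·(1 - t/3)^2·e^(-t) dt.
An antiderivative of t^2·(1 - t/3)^2·e^(-t) is (-t^4 + 2·t^3 - 3·t^2 - 6·t - 6)·e^(-t)/9; evaluating from 0 to 2.0 gives 2/3 - 10·e^(-2)/3, while the full integral is 2/3.
Taking the ratio yields P = 0.3233.

P ≈ 0.323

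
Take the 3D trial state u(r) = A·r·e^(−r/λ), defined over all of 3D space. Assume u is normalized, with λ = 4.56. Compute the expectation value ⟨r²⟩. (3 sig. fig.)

⟨r^2⟩ ≈ 156

By definition ⟨r²⟩ = ∫ r^2 |u(r)|² 4πr² dr.
The ratio of the moment integral to the normalization integral gives ⟨r²⟩ = 15·λ^2/2.
Putting λ = 4.56 gives 156.0.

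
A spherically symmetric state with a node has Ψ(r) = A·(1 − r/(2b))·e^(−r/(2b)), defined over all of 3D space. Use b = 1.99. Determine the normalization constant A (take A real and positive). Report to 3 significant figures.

A ≈ 0.0711

We need A² ∫|f|² 4πr² dr = 1, taking the integral from 0 to ∞.
Using ∫₀^∞ rⁿ e^(−αr) dr = n!/αⁿ⁺¹, with Ψ = A·(1 − r/(2b))·e^(−r/(2b)), the integral evaluates to A²·[8·π·b^3].
Substituting b = 1.99 gives A² = 0.005049, so A = 0.07106.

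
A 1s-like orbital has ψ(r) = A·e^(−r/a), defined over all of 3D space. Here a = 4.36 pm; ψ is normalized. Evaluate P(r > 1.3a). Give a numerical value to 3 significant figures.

P = ∫ |ψ|² 4πr² dr over r > 1.3a.
Normalization gives A² = 1/(π·a^3).
In terms of u = r/a (A², 4π and the length scale all cancel between numerator and denominator), P = [∫_{1.3}^{∞} u^2·e^(-2·u) du] / [∫_{0}^{∞} u^2·e^(-2·u) du].
With ∫ u^2·e^(-2·u) du = -(2·u^2 + 2·u + 1)·e^(-2·u)/4 + C, the region integral is 349·e^(-13/5)/200 and the full one is 1/4.
This evaluates to P = 0.5184.

P ≈ 0.518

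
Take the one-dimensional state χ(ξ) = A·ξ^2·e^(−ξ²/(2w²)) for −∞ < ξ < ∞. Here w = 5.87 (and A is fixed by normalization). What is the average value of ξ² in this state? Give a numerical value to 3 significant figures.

⟨ξ²⟩ = ∫ ξ^2 |χ|² dξ over the full domain.
Differentiating ∫e^(−αξ²) dξ = √(π/α) under α to get the higher moments, the ratio of the moment integral to the normalization integral gives ⟨ξ²⟩ = 5·w^2/2.
With w = 5.87, ⟨ξ^2⟩ = 86.14.

⟨ξ^2⟩ ≈ 86.1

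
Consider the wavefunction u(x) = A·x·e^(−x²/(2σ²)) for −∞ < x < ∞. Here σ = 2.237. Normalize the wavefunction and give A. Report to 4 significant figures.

Normalization requires ∫|u|² dx = 1, integrated from −∞ to ∞.
With ∫_{−∞}^{∞} x^(2m) e^(−αx²) dx = (2m−1)!!·√π / (2^m α^(m+1/2)), the integral (without the A² prefactor) comes out to √(π)·σ^3/2.
Setting this equal to 1 gives A² = 1/(√(π)·σ^3/2).
Substituting σ = 2.237 gives A² = 0.10080, so A = 0.31749.

A ≈ 0.3175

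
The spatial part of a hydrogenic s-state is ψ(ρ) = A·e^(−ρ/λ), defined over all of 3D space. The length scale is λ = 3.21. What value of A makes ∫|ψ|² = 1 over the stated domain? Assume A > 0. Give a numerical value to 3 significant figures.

A ≈ 0.0981

The normalization condition is ∫|ψ|² 4πρ² dρ = 1 from 0 to ∞.
The angular integral contributes 4π, leaving ∫₀^∞ ρ²|ψ|² dρ.
Recall ∫₀^∞ ρ^m e^(−ρ/β) dρ = m!·β^(m+1), carrying out the integral gives A² · π·λ^3.
Setting this equal to 1 gives A² = 1/(π·λ^3).
Substituting λ = 3.21 gives A² = 0.009624, so A = 0.09810.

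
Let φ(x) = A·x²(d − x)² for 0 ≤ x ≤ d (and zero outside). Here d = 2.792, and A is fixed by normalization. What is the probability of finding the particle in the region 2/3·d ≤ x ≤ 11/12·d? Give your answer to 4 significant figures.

P ≈ 0.1445

|φ|² is the probability density, so P = ∫_{2/3·d}^{11/12·d} |φ|² dx.
The normalization integral ∫|φ|²dx over the whole domain equals d^9/630·A², and A² cancels in the ratio.
In terms of u = x/d (A² and the length scale cancel between numerator and denominator), P = [∫_{2/3}^{11/12} u^4·(1 - u)^4 du] / [∫_{0}^{1} u^4·(1 - u)^4 du].
With ∫ u^4·(1 - u)^4 du = u^5·(70·u^4 - 315·u^3 + 540·u^2 - 420·u + 126)/630 + C, the region integral is ≈ 0.000229311 and the full one is 1/630.
The result is P = 0.14447.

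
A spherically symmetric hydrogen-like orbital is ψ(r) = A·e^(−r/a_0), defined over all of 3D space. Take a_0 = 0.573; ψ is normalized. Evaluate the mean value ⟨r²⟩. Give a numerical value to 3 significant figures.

⟨r^2⟩ ≈ 0.985

⟨r²⟩ = ∫ r^2 |ψ|² 4πr² dr over the full domain.
The ratio of the moment integral to the normalization integral gives ⟨r²⟩ = 3·a_0^2.
Putting a_0 = 0.573 gives 0.9850.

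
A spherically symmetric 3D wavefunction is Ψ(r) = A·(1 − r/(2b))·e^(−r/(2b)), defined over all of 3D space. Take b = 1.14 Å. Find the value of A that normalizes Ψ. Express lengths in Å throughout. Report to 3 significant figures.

A ≈ 0.164 Å^(-3/2)

We need A² ∫|f|² 4πr² dr = 1, taking the integral from 0 to ∞.
The angular integral contributes 4π, leaving ∫₀^∞ r²|Ψ|² dr.
Using ∫₀^∞ rⁿ e^(−αr) dr = n!/αⁿ⁺¹, carrying out the integral gives A² · 8·π·b^3.
So A² = (8·π·b^3)^(−1).
Plugging in b = 1.14 yields A = 0.1639.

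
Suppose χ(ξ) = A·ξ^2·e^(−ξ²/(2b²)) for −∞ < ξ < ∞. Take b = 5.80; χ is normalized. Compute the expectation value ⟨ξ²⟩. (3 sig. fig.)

⟨ξ^2⟩ ≈ 84.1

The expectation value is the |χ|²-weighted average of ξ^2: ∫ ξ^2|χ|² dξ.
Using the Gaussian integral ∫_{−∞}^{∞} e^(−αξ²) dξ = √(π/α), the ratio of the moment integral to the normalization integral gives ⟨ξ²⟩ = 5·b^2/2.
Putting b = 5.80 gives 84.10.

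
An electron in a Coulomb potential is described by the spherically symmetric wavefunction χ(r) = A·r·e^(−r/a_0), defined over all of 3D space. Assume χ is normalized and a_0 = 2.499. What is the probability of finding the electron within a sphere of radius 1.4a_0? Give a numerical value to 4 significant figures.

P ≈ 0.1523

With dV = 4πr²dr, the probability is ∫|χ|² dV over r ≤ 1.4a_0.
Normalization gives A² = 1/(3·π·a_0^5).
Let u = r/a_0; then A², 4π and the length scale all cancel, so P = ∫_{0}^{1.4} u^4·e^(-2·u) du ÷ ∫_{0}^{∞} u^4·e^(-2·u) du.
With ∫ u^4·e^(-2·u) du = -(u^4/2 + u^3 + 3·u^2/2 + 3·u/2 + 3/4)·e^(-2·u) + C, the region integral is ≈ 0.114243 and the full one is 3/4.
This evaluates to P = 0.15232.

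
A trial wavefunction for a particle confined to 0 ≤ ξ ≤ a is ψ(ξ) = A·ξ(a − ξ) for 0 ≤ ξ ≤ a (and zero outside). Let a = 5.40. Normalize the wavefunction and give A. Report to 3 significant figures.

Require ∫ |ψ|² dξ = 1 over the whole domain.
Expanding the polynomial and integrating term by term, carrying out the integral gives A² · a^5/30.
Setting this equal to 1 gives A² = 1/(a^5/30).
Substituting a = 5.40 gives A² = 0.006534, so A = 0.08083.

A ≈ 0.0808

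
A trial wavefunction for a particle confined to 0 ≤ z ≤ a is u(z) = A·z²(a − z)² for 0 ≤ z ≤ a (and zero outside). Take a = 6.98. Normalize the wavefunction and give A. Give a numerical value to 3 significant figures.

We need A² ∫|f|² dz = 1, taking the integral from 0 to a.
With u = A·z²(a − z)², the integral evaluates to A²·[a^9/630].
Substituting a = 6.98 gives A² = 0.00001602, so A = 0.004002.

A ≈ 0.00400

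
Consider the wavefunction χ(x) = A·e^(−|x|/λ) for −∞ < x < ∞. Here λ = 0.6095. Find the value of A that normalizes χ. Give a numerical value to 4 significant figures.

A ≈ 1.281

Normalization requires ∫|χ|² dx = 1, integrated from −∞ to ∞.
Recall ∫₀^∞ x^m e^(−x/β) dx = m!·β^(m+1), the integral (without the A² prefactor) comes out to λ.
So A² = (λ)^(−1).
With λ = 0.6095: A² = 1.6407 and A = 1.2809.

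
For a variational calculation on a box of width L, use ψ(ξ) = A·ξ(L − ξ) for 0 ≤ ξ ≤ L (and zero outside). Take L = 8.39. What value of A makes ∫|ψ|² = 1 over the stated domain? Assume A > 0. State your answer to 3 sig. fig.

We need A² ∫|f|² dξ = 1, taking the integral from 0 to L.
∫|ψ|² dξ = A²·(L^5/30).
So A² = (L^5/30)^(−1).
Substituting L = 8.39 gives A² = 0.0007216, so A = 0.02686.

A ≈ 0.0269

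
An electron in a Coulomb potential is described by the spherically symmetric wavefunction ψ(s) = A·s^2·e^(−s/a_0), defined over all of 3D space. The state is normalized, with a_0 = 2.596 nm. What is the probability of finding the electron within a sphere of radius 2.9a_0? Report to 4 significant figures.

P ≈ 0.3616

P = ∫ |ψ|² 4πs² ds over s ≤ 2.9a_0.
The full normalization integral is A²·[45·π·a_0^7/2] = 1, fixing A².
In terms of u = s/a_0 (A², 4π and the length scale all cancel between numerator and denominator), P = [∫_{0}^{2.9} u^6·e^(-2·u) du] / [∫_{0}^{∞} u^6·e^(-2·u) du].
With ∫ u^6·e^(-2·u) du = -(4·u^6 + 12·u^5 + 30·u^4 + 60·u^3 + 90·u^2 + 90·u + 45)·e^(-2·u)/8 + C, the region integral is ≈ 2.03405 and the full one is 45/8.
Taking the ratio yields P = 0.36161.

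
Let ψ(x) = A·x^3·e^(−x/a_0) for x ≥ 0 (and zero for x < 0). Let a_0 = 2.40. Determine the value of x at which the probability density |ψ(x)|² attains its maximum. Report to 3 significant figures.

x ≈ 7.20

The maximum of |ψ(x)|² occurs where its derivative vanishes.
This gives x = 3·a_0.
With a_0 = 2.40, the most probable position is 7.200.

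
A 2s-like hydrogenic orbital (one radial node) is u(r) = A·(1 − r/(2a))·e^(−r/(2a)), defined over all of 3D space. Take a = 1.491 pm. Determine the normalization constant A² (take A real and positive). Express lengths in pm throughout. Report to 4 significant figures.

A^2 ≈ 0.01200 pm^(-3)

We need A² ∫|f|² 4πr² dr = 1, taking the integral from 0 to ∞.
In 3D with spherical symmetry the volume element is 4πr² dr.
Recall ∫₀^∞ r^m e^(−r/β) dr = m!·β^(m+1), carrying out the integral gives A² · 8·π·a^3.
Setting this equal to 1 gives A² = 1/(8·π·a^3).
With a = 1.491: A² = 0.012004 and A = 0.10956.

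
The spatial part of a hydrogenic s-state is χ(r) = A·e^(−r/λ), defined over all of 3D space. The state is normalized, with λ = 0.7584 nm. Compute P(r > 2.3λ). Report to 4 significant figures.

P ≈ 0.1626

P = ∫ |χ|² 4πr² dr over r > 2.3λ.
The full normalization integral is A²·[π·λ^3] = 1, fixing A².
Let u = r/λ; then A², 4π and the length scale all cancel, so P = ∫_{2.3}^{∞} u^2·e^(-2·u) du ÷ ∫_{0}^{∞} u^2·e^(-2·u) du.
An antiderivative of u^2·e^(-2·u) is -(2·u^2 + 2·u + 1)·e^(-2·u)/4; evaluating from 2.3 to ∞ gives 809·e^(-23/5)/200, while the full integral is 1/4.
The region integral divided by the full integral gives P = 0.16264.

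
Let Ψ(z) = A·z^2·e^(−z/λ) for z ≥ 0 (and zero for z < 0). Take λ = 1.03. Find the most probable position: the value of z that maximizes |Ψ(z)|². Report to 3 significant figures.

Differentiate |Ψ(z)|² with respect to z and set to zero.
This gives z = 2·λ.
With λ = 1.03, the most probable position is 2.060.

z ≈ 2.06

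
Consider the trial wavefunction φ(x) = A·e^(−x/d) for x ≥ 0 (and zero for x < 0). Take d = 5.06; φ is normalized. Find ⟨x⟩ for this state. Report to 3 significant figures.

⟨x⟩ ≈ 2.53

⟨x⟩ = ∫ x |φ|² dx over the full domain.
Recall ∫₀^∞ x^m e^(−x/β) dx = m!·β^(m+1), the ratio of the moment integral to the normalization integral gives ⟨x⟩ = d/2.
With d = 5.06, ⟨x⟩ = 2.530.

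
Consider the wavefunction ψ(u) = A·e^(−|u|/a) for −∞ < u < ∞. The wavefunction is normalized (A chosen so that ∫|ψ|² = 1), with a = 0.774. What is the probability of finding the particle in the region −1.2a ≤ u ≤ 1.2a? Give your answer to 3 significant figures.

P = ∫_{−1.2a}^{1.2a} |ψ(u)|² du.
Since A² = 1/(a), this is the region integral divided by the full normalization integral.
By symmetry take twice the u ≥ 0 contribution in numerator and denominator; the 2's cancel. Substituting t = u/a, A² and the length scale cancel in the ratio: P = ∫_{0}^{1.2} e^(-2·t) dt / ∫_{0}^{∞} e^(-2·t) dt.
Using ∫ e^(-2·t) dt = -e^(-2·t)/2, the numerator is 1/2 - e^(-12/5)/2 and the denominator is 1/2.
This works out to P = 0.9093.

P ≈ 0.909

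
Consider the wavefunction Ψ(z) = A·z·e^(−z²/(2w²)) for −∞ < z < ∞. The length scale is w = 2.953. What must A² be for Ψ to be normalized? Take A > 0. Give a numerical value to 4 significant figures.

The normalization condition is ∫|Ψ|² dz = 1 from −∞ to ∞.
With ∫_{−∞}^{∞} z^(2m) e^(−αz²) dz = (2m−1)!!·√π / (2^m α^(m+1/2)), ∫|Ψ|² dz = A²·(√(π)·w^3/2).
Setting this equal to 1 gives A² = 1/(√(π)·w^3/2).
Substituting w = 2.953 gives A² = 0.043819, so A = 0.20933.

A^2 ≈ 0.04382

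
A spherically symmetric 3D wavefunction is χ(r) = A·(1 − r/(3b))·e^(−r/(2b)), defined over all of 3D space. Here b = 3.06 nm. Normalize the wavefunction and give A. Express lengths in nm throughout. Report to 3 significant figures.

A ≈ 0.0645 nm^(-3/2)

Require ∫ |χ|² 4πr² dr = 1 over the whole domain.
(Spherical symmetry: dV = 4πr² dr.)
∫|χ|² 4πr² dr = A²·(8·π·b^3/3).
So A² = (8·π·b^3/3)^(−1).
Plugging in b = 3.06 yields A = 0.06454.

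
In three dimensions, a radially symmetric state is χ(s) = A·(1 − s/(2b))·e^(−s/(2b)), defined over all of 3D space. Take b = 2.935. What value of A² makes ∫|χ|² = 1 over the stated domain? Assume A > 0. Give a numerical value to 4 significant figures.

Require ∫ |χ|² 4πs² ds = 1 over the whole domain.
In 3D with spherical symmetry the volume element is 4πs² ds.
With ∫₀^∞ s^4 e^(−αs) ds = 4!/α^5, with χ = A·(1 − s/(2b))·e^(−s/(2b)), the integral evaluates to A²·[8·π·b^3].
So A² = (8·π·b^3)^(−1).
Substituting b = 2.935 gives A² = 0.0015738, so A = 0.039671.

A^2 ≈ 0.001574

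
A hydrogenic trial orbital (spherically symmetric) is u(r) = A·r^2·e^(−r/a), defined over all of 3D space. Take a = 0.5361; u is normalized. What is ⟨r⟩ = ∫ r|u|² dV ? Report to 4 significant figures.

⟨r⟩ ≈ 1.876

The expectation value is the |u|²-weighted average of r: ∫ r|u|² 4πr² dr.
Using ∫₀^∞ rⁿ e^(−αr) dr = n!/αⁿ⁺¹, since the A² factors cancel between numerator and denominator, ⟨r⟩ = 7·a/2.
Putting a = 0.5361 gives 1.8764.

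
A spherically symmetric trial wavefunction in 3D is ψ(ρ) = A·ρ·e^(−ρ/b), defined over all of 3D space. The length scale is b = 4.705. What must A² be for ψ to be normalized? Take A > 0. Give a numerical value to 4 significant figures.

A^2 ≈ 0.00004602

The normalization condition is ∫|ψ|² 4πρ² dρ = 1 from 0 to ∞.
(Spherical symmetry: dV = 4πρ² dρ.)
Recall ∫₀^∞ ρ^m e^(−ρ/β) dρ = m!·β^(m+1), the integral (without the A² prefactor) comes out to 3·π·b^5.
Setting this equal to 1 gives A² = 1/(3·π·b^5).
Substituting b = 4.705 gives A² = 0.000046018, so A = 0.0067837.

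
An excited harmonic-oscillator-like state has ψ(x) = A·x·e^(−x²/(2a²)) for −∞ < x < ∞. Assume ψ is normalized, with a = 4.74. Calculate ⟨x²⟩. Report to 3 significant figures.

⟨x^2⟩ ≈ 33.7

The expectation value is the |ψ|²-weighted average of x^2: ∫ x^2|ψ|² dx.
Using the Gaussian integral ∫_{−∞}^{∞} e^(−αx²) dx = √(π/α), since the A² factors cancel between numerator and denominator, ⟨x²⟩ = 3·a^2/2.
Putting a = 4.74 gives 33.70.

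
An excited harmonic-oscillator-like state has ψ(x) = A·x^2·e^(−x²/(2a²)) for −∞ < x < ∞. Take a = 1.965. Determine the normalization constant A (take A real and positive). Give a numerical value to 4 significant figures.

A ≈ 0.1602

The normalization condition is ∫|ψ|² dx = 1 from −∞ to ∞.
With ∫_{−∞}^{∞} x^(2m) e^(−αx²) dx = (2m−1)!!·√π / (2^m α^(m+1/2)), the integral (without the A² prefactor) comes out to 3·√(π)·a^5/4.
Setting this equal to 1 gives A² = 1/(3·√(π)·a^5/4).
Plugging in a = 1.965 yields A = 0.16024.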